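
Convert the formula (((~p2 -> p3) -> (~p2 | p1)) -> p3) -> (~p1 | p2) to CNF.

(((~p2 -> p3) -> (~p2 | p1)) -> p3) -> (~p1 | p2)
≡ ~(((~p2 -> p3) -> (~p2 | p1)) -> p3) | ~p1 | p2   (eliminate ->)
≡ ~(~((~p2 -> p3) -> (~p2 | p1)) | p3) | ~p1 | p2   (eliminate ->)
≡ ~(~(~(~p2 -> p3) | ~p2 | p1) | p3) | ~p1 | p2   (eliminate ->)
≡ ~(~(~(~~p2 | p3) | ~p2 | p1) | p3) | ~p1 | p2   (eliminate ->)
≡ (~~(~(~~p2 | p3) | ~p2 | p1) & ~p3) | ~p1 | p2   (De Morgan)
≡ ((~(~~p2 | p3) | ~p2 | p1) & ~p3) | ~p1 | p2   (double negation)
≡ (((~~~p2 & ~p3) | ~p2 | p1) & ~p3) | ~p1 | p2   (De Morgan)
≡ (((~p2 & ~p3) | ~p2 | p1) & ~p3) | ~p1 | p2   (double negation)
≡ (~p2 | ~p2 | p1 | ~p1 | p2) & (~p3 | ~p2 | p1 | ~p1 | p2) & (~p3 | ~p1 | p2)   (distribute | over &)
≡ ~p3 | ~p1 | p2   (simplify)

~p3 | ~p1 | p2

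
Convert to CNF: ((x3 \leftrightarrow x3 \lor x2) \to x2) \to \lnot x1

\lnot x2 \lor \lnot x1

((x3 \leftrightarrow x3 \lor x2) \to x2) \to \lnot x1
≡ \lnot ((x3 \leftrightarrow x3 \lor x2) \to x2) \lor \lnot x1
≡ \lnot (\lnot (x3 \leftrightarrow x3 \lor x2) \lor x2) \lor \lnot x1
≡ \lnot (\lnot ((x3 \to x3 \lor x2) \land (x3 \lor x2 \to x3)) \lor x2) \lor \lnot x1
≡ \lnot (\lnot ((\lnot x3 \lor x3 \lor x2) \land (x3 \lor x2 \to x3)) \lor x2) \lor \lnot x1
≡ \lnot (\lnot ((\lnot x3 \lor x3 \lor x2) \land (\lnot (x3 \lor x2) \lor x3)) \lor x2) \lor \lnot x1
≡ \lnot \lnot ((\lnot x3 \lor x3 \lor x2) \land (\lnot (x3 \lor x2) \lor x3)) \land \lnot x2 \lor \lnot x1
≡ (\lnot x3 \lor x3 \lor x2) \land (\lnot (x3 \lor x2) \lor x3) \land \lnot x2 \lor \lnot x1
≡ (\lnot x3 \lor x3 \lor x2) \land (\lnot x3 \land \lnot x2 \lor x3) \land \lnot x2 \lor \lnot x1
≡ (\lnot x3 \lor x3 \lor x2 \lor \lnot x1) \land (\lnot x3 \lor x3 \lor \lnot x1) \land (\lnot x2 \lor x3 \lor \lnot x1) \land (\lnot x2 \lor \lnot x1)
≡ \lnot x2 \lor \lnot x1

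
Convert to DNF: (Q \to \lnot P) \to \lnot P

(Q \land P) \lor \lnot P

(Q \to \lnot P) \to \lnot P
≡ \lnot (Q \to \lnot P) \lor \lnot P   [eliminate \to]
≡ \lnot (\lnot Q \lor \lnot P) \lor \lnot P   [eliminate \to]
≡ (\lnot \lnot Q \land \lnot \lnot P) \lor \lnot P   [De Morgan]
≡ (Q \land \lnot \lnot P) \lor \lnot P   [double negation]
≡ (Q \land P) \lor \lnot P   [double negation]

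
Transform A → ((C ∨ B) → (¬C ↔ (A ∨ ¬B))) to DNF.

A → ((C ∨ B) → (¬C ↔ (A ∨ ¬B)))
≡ ¬A ∨ ((C ∨ B) → (¬C ↔ (A ∨ ¬B)))   [eliminate →]
≡ ¬A ∨ ¬(C ∨ B) ∨ (¬C ↔ (A ∨ ¬B))   [eliminate →]
≡ ¬A ∨ ¬(C ∨ B) ∨ ((¬C → (A ∨ ¬B)) ∧ ((A ∨ ¬B) → ¬C))   [eliminate ↔]
≡ ¬A ∨ ¬(C ∨ B) ∨ ((¬¬C ∨ A ∨ ¬B) ∧ ((A ∨ ¬B) → ¬C))   [eliminate →]
≡ ¬A ∨ ¬(C ∨ B) ∨ ((¬¬C ∨ A ∨ ¬B) ∧ (¬(A ∨ ¬B) ∨ ¬C))   [eliminate →]
≡ ¬A ∨ (¬C ∧ ¬B) ∨ ((¬¬C ∨ A ∨ ¬B) ∧ (¬(A ∨ ¬B) ∨ ¬C))   [De Morgan]
≡ ¬A ∨ (¬C ∧ ¬B) ∨ ((C ∨ A ∨ ¬B) ∧ (¬(A ∨ ¬B) ∨ ¬C))   [double negation]
≡ ¬A ∨ (¬C ∧ ¬B) ∨ ((C ∨ A ∨ ¬B) ∧ ((¬A ∧ ¬¬B) ∨ ¬C))   [De Morgan]
≡ ¬A ∨ (¬C ∧ ¬B) ∨ ((C ∨ A ∨ ¬B) ∧ ((¬A ∧ B) ∨ ¬C))   [double negation]
≡ ¬A ∨ (¬C ∧ ¬B) ∨ (C ∧ ¬A ∧ B) ∨ (C ∧ ¬C) ∨ (A ∧ ¬A ∧ B) ∨ (A ∧ ¬C) ∨ (¬B ∧ ¬A ∧ B) ∨ (¬B ∧ ¬C)   [distribute ∧ over ∨]
≡ ¬A ∨ (¬C ∧ ¬B) ∨ (A ∧ ¬C)   [simplify]

¬A ∨ (¬C ∧ ¬B) ∨ (A ∧ ¬C)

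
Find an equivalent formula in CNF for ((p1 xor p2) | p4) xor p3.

((p1 xor p2) | p4) xor p3
= ((p1 xor p2) | p4 | p3) & ~(((p1 xor p2) | p4) & p3)   (expand xor)
= (((p1 | p2) & ~(p1 & p2)) | p4 | p3) & ~(((p1 xor p2) | p4) & p3)   (expand xor)
= (((p1 | p2) & ~(p1 & p2)) | p4 | p3) & ~((((p1 | p2) & ~(p1 & p2)) | p4) & p3)   (expand xor)
= (((p1 | p2) & (~p1 | ~p2)) | p4 | p3) & ~((((p1 | p2) & ~(p1 & p2)) | p4) & p3)   (De Morgan)
= (((p1 | p2) & (~p1 | ~p2)) | p4 | p3) & (~(((p1 | p2) & ~(p1 & p2)) | p4) | ~p3)   (De Morgan)
= (((p1 | p2) & (~p1 | ~p2)) | p4 | p3) & ((~((p1 | p2) & ~(p1 & p2)) & ~p4) | ~p3)   (De Morgan)
= (((p1 | p2) & (~p1 | ~p2)) | p4 | p3) & (((~(p1 | p2) | ~~(p1 & p2)) & ~p4) | ~p3)   (De Morgan)
= (((p1 | p2) & (~p1 | ~p2)) | p4 | p3) & ((((~p1 & ~p2) | ~~(p1 & p2)) & ~p4) | ~p3)   (De Morgan)
= (((p1 | p2) & (~p1 | ~p2)) | p4 | p3) & ((((~p1 & ~p2) | (p1 & p2)) & ~p4) | ~p3)   (double negation)
= (p1 | p2 | p4 | p3) & (~p1 | ~p2 | p4 | p3) & (~p1 | p1 | ~p3) & (~p1 | p2 | ~p3) & (~p2 | p1 | ~p3) & (~p2 | p2 | ~p3) & (~p4 | ~p3)   (distribute | over &)
= (p1 | p2 | p4 | p3) & (~p1 | ~p2 | p4 | p3) & (~p1 | p2 | ~p3) & (~p2 | p1 | ~p3) & (~p4 | ~p3)   (simplify)

(p1 | p2 | p4 | p3) & (~p1 | ~p2 | p4 | p3) & (~p1 | p2 | ~p3) & (~p2 | p1 | ~p3) & (~p4 | ~p3)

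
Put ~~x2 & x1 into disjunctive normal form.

x2 & x1

~~x2 & x1
≡ x2 & x1   [double negation]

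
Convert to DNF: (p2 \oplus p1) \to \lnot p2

(p2 \oplus p1) \to \lnot p2
⇔ \lnot (p2 \oplus p1) \lor \lnot p2   [eliminate \to]
⇔ \lnot ((p2 \land \lnot p1) \lor (\lnot p2 \land p1)) \lor \lnot p2   [expand \oplus]
⇔ (\lnot (p2 \land \lnot p1) \land \lnot (\lnot p2 \land p1)) \lor \lnot p2   [De Morgan]
⇔ ((\lnot p2 \lor \lnot \lnot p1) \land \lnot (\lnot p2 \land p1)) \lor \lnot p2   [De Morgan]
⇔ ((\lnot p2 \lor p1) \land \lnot (\lnot p2 \land p1)) \lor \lnot p2   [double negation]
⇔ ((\lnot p2 \lor p1) \land (\lnot \lnot p2 \lor \lnot p1)) \lor \lnot p2   [De Morgan]
⇔ ((\lnot p2 \lor p1) \land (p2 \lor \lnot p1)) \lor \lnot p2   [double negation]
⇔ (\lnot p2 \land p2) \lor (\lnot p2 \land \lnot p1) \lor (p1 \land p2) \lor (p1 \land \lnot p1) \lor \lnot p2   [distribute \land over \lor]
⇔ (p1 \land p2) \lor \lnot p2   [simplify]

(p1 \land p2) \lor \lnot p2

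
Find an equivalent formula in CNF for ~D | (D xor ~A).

~D | A

~D | (D xor ~A)
= ~D | ((D | ~A) & ~(D & ~A))   [expand xor]
= ~D | ((D | ~A) & (~D | ~~A))   [De Morgan]
= ~D | ((D | ~A) & (~D | A))   [double negation]
= (~D | D | ~A) & (~D | ~D | A)   [distribute | over &]
= ~D | A   [simplify]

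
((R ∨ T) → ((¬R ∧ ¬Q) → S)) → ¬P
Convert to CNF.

(R ∨ T ∨ ¬P) ∧ (¬R ∨ ¬P) ∧ (¬Q ∨ ¬P) ∧ (¬S ∨ ¬P)

((R ∨ T) → ((¬R ∧ ¬Q) → S)) → ¬P
= ¬((R ∨ T) → ((¬R ∧ ¬Q) → S)) ∨ ¬P   [eliminate →]
= ¬(¬(R ∨ T) ∨ ((¬R ∧ ¬Q) → S)) ∨ ¬P   [eliminate →]
= ¬(¬(R ∨ T) ∨ ¬(¬R ∧ ¬Q) ∨ S) ∨ ¬P   [eliminate →]
= (¬¬(R ∨ T) ∧ ¬¬(¬R ∧ ¬Q) ∧ ¬S) ∨ ¬P   [De Morgan]
= ((R ∨ T) ∧ ¬¬(¬R ∧ ¬Q) ∧ ¬S) ∨ ¬P   [double negation]
= ((R ∨ T) ∧ ¬R ∧ ¬Q ∧ ¬S) ∨ ¬P   [double negation]
= (R ∨ T ∨ ¬P) ∧ (¬R ∨ ¬P) ∧ (¬Q ∨ ¬P) ∧ (¬S ∨ ¬P)   [distribute ∨ over ∧]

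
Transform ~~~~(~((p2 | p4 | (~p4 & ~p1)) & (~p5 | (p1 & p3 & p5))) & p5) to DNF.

(~p2 & ~p4 & p1 & p5) | (p5 & ~p1) | (p5 & ~p3)

~~~~(~((p2 | p4 | (~p4 & ~p1)) & (~p5 | (p1 & p3 & p5))) & p5)
≡ ~~(~((p2 | p4 | (~p4 & ~p1)) & (~p5 | (p1 & p3 & p5))) & p5)   (double negation)
≡ ~((p2 | p4 | (~p4 & ~p1)) & (~p5 | (p1 & p3 & p5))) & p5   (double negation)
≡ (~(p2 | p4 | (~p4 & ~p1)) | ~(~p5 | (p1 & p3 & p5))) & p5   (De Morgan)
≡ ((~p2 & ~p4 & ~(~p4 & ~p1)) | ~(~p5 | (p1 & p3 & p5))) & p5   (De Morgan)
≡ ((~p2 & ~p4 & (~~p4 | ~~p1)) | ~(~p5 | (p1 & p3 & p5))) & p5   (De Morgan)
≡ ((~p2 & ~p4 & (p4 | ~~p1)) | ~(~p5 | (p1 & p3 & p5))) & p5   (double negation)
≡ ((~p2 & ~p4 & (p4 | p1)) | ~(~p5 | (p1 & p3 & p5))) & p5   (double negation)
≡ ((~p2 & ~p4 & (p4 | p1)) | (~~p5 & ~(p1 & p3 & p5))) & p5   (De Morgan)
≡ ((~p2 & ~p4 & (p4 | p1)) | (p5 & ~(p1 & p3 & p5))) & p5   (double negation)
≡ ((~p2 & ~p4 & (p4 | p1)) | (p5 & (~p1 | ~p3 | ~p5))) & p5   (De Morgan)
≡ (~p2 & ~p4 & p4 & p5) | (~p2 & ~p4 & p1 & p5) | (p5 & ~p1 & p5) | (p5 & ~p3 & p5) | (p5 & ~p5 & p5)   (distribute & over |)
≡ (~p2 & ~p4 & p1 & p5) | (p5 & ~p1) | (p5 & ~p3)   (simplify)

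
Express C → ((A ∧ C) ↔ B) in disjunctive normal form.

¬C ∨ (¬A ∧ ¬B) ∨ (B ∧ A ∧ C)

C → ((A ∧ C) ↔ B)
⇔ ¬C ∨ ((A ∧ C) ↔ B)   [eliminate →]
⇔ ¬C ∨ (((A ∧ C) → B) ∧ (B → (A ∧ C)))   [eliminate ↔]
⇔ ¬C ∨ ((¬(A ∧ C) ∨ B) ∧ (B → (A ∧ C)))   [eliminate →]
⇔ ¬C ∨ ((¬(A ∧ C) ∨ B) ∧ (¬B ∨ (A ∧ C)))   [eliminate →]
⇔ ¬C ∨ ((¬A ∨ ¬C ∨ B) ∧ (¬B ∨ (A ∧ C)))   [De Morgan]
⇔ ¬C ∨ (¬A ∧ ¬B) ∨ (¬A ∧ A ∧ C) ∨ (¬C ∧ ¬B) ∨ (¬C ∧ A ∧ C) ∨ (B ∧ ¬B) ∨ (B ∧ A ∧ C)   [distribute ∧ over ∨]
⇔ ¬C ∨ (¬A ∧ ¬B) ∨ (B ∧ A ∧ C)   [simplify]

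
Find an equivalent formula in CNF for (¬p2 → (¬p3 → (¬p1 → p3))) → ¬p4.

(¬p2 → (¬p3 → (¬p1 → p3))) → ¬p4
⇔ ¬(¬p2 → (¬p3 → (¬p1 → p3))) ∨ ¬p4   [eliminate →]
⇔ ¬(¬¬p2 ∨ (¬p3 → (¬p1 → p3))) ∨ ¬p4   [eliminate →]
⇔ ¬(¬¬p2 ∨ ¬¬p3 ∨ (¬p1 → p3)) ∨ ¬p4   [eliminate →]
⇔ ¬(¬¬p2 ∨ ¬¬p3 ∨ ¬¬p1 ∨ p3) ∨ ¬p4   [eliminate →]
⇔ (¬¬¬p2 ∧ ¬¬¬p3 ∧ ¬¬¬p1 ∧ ¬p3) ∨ ¬p4   [De Morgan]
⇔ (¬p2 ∧ ¬¬¬p3 ∧ ¬¬¬p1 ∧ ¬p3) ∨ ¬p4   [double negation]
⇔ (¬p2 ∧ ¬p3 ∧ ¬¬¬p1 ∧ ¬p3) ∨ ¬p4   [double negation]
⇔ (¬p2 ∧ ¬p3 ∧ ¬p1 ∧ ¬p3) ∨ ¬p4   [double negation]
⇔ (¬p2 ∨ ¬p4) ∧ (¬p3 ∨ ¬p4) ∧ (¬p1 ∨ ¬p4) ∧ (¬p3 ∨ ¬p4)   [distribute ∨ over ∧]
⇔ (¬p2 ∨ ¬p4) ∧ (¬p3 ∨ ¬p4) ∧ (¬p1 ∨ ¬p4)   [simplify]

(¬p2 ∨ ¬p4) ∧ (¬p3 ∨ ¬p4) ∧ (¬p1 ∨ ¬p4)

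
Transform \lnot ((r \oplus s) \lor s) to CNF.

(\lnot r \lor s) \land \lnot s

\lnot ((r \oplus s) \lor s)
≡ \lnot (((r \lor s) \land \lnot (r \land s)) \lor s)   — expand \oplus
≡ \lnot ((r \lor s) \land \lnot (r \land s)) \land \lnot s   — De Morgan
≡ (\lnot (r \lor s) \lor \lnot \lnot (r \land s)) \land \lnot s   — De Morgan
≡ ((\lnot r \land \lnot s) \lor \lnot \lnot (r \land s)) \land \lnot s   — De Morgan
≡ ((\lnot r \land \lnot s) \lor (r \land s)) \land \lnot s   — double negation
≡ (\lnot r \lor r) \land (\lnot r \lor s) \land (\lnot s \lor r) \land (\lnot s \lor s) \land \lnot s   — distribute \lor over \land
≡ (\lnot r \lor s) \land \lnot s   — simplify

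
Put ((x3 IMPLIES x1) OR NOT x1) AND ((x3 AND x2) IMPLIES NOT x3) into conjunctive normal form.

NOT x3 OR NOT x2

((x3 IMPLIES x1) OR NOT x1) AND ((x3 AND x2) IMPLIES NOT x3)
= (NOT x3 OR x1 OR NOT x1) AND ((x3 AND x2) IMPLIES NOT x3)   [eliminate IMPLIES]
= (NOT x3 OR x1 OR NOT x1) AND (NOT (x3 AND x2) OR NOT x3)   [eliminate IMPLIES]
= (NOT x3 OR x1 OR NOT x1) AND (NOT x3 OR NOT x2 OR NOT x3)   [De Morgan]
= NOT x3 OR NOT x2   [simplify]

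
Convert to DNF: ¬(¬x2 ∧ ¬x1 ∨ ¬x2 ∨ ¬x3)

x2 ∧ x3

¬(¬x2 ∧ ¬x1 ∨ ¬x2 ∨ ¬x3)
≡ ¬(¬x2 ∧ ¬x1) ∧ ¬¬x2 ∧ ¬¬x3   [De Morgan]
≡ (¬¬x2 ∨ ¬¬x1) ∧ ¬¬x2 ∧ ¬¬x3   [De Morgan]
≡ (x2 ∨ ¬¬x1) ∧ ¬¬x2 ∧ ¬¬x3   [double negation]
≡ (x2 ∨ x1) ∧ ¬¬x2 ∧ ¬¬x3   [double negation]
≡ (x2 ∨ x1) ∧ x2 ∧ ¬¬x3   [double negation]
≡ (x2 ∨ x1) ∧ x2 ∧ x3   [double negation]
≡ x2 ∧ x2 ∧ x3 ∨ x1 ∧ x2 ∧ x3   [distribute ∧ over ∨]
≡ x2 ∧ x3   [simplify]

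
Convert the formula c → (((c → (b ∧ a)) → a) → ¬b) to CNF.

(¬c ∨ a ∨ ¬b) ∧ (¬c ∨ ¬a ∨ ¬b)

c → (((c → (b ∧ a)) → a) → ¬b)
⇔ ¬c ∨ (((c → (b ∧ a)) → a) → ¬b)   [eliminate →]
⇔ ¬c ∨ ¬((c → (b ∧ a)) → a) ∨ ¬b   [eliminate →]
⇔ ¬c ∨ ¬(¬(c → (b ∧ a)) ∨ a) ∨ ¬b   [eliminate →]
⇔ ¬c ∨ ¬(¬(¬c ∨ (b ∧ a)) ∨ a) ∨ ¬b   [eliminate →]
⇔ ¬c ∨ (¬¬(¬c ∨ (b ∧ a)) ∧ ¬a) ∨ ¬b   [De Morgan]
⇔ ¬c ∨ ((¬c ∨ (b ∧ a)) ∧ ¬a) ∨ ¬b   [double negation]
⇔ (¬c ∨ ¬c ∨ b ∨ ¬b) ∧ (¬c ∨ ¬c ∨ a ∨ ¬b) ∧ (¬c ∨ ¬a ∨ ¬b)   [distribute ∨ over ∧]
⇔ (¬c ∨ a ∨ ¬b) ∧ (¬c ∨ ¬a ∨ ¬b)   [simplify]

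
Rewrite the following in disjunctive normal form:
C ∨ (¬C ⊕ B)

C ∨ (¬C ∧ ¬B)

C ∨ (¬C ⊕ B)
≡ C ∨ (¬C ∧ ¬B) ∨ (¬¬C ∧ B)
≡ C ∨ (¬C ∧ ¬B) ∨ (C ∧ B)
≡ C ∨ (¬C ∧ ¬B)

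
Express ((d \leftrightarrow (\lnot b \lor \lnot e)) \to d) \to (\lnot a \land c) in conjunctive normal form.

(b \lor d \lor \lnot a) \land (b \lor d \lor c) \land (e \lor d \lor \lnot a) \land (e \lor d \lor c) \land (\lnot d \lor \lnot a) \land (\lnot d \lor c)

((d \leftrightarrow (\lnot b \lor \lnot e)) \to d) \to (\lnot a \land c)
≡ \lnot ((d \leftrightarrow (\lnot b \lor \lnot e)) \to d) \lor (\lnot a \land c)   [eliminate \to]
≡ \lnot (\lnot (d \leftrightarrow (\lnot b \lor \lnot e)) \lor d) \lor (\lnot a \land c)   [eliminate \to]
≡ \lnot (\lnot ((d \to (\lnot b \lor \lnot e)) \land ((\lnot b \lor \lnot e) \to d)) \lor d) \lor (\lnot a \land c)   [eliminate \leftrightarrow]
≡ \lnot (\lnot ((\lnot d \lor \lnot b \lor \lnot e) \land ((\lnot b \lor \lnot e) \to d)) \lor d) \lor (\lnot a \land c)   [eliminate \to]
≡ \lnot (\lnot ((\lnot d \lor \lnot b \lor \lnot e) \land (\lnot (\lnot b \lor \lnot e) \lor d)) \lor d) \lor (\lnot a \land c)   [eliminate \to]
≡ (\lnot \lnot ((\lnot d \lor \lnot b \lor \lnot e) \land (\lnot (\lnot b \lor \lnot e) \lor d)) \land \lnot d) \lor (\lnot a \land c)   [De Morgan]
≡ ((\lnot d \lor \lnot b \lor \lnot e) \land (\lnot (\lnot b \lor \lnot e) \lor d) \land \lnot d) \lor (\lnot a \land c)   [double negation]
≡ ((\lnot d \lor \lnot b \lor \lnot e) \land ((\lnot \lnot b \land \lnot \lnot e) \lor d) \land \lnot d) \lor (\lnot a \land c)   [De Morgan]
≡ ((\lnot d \lor \lnot b \lor \lnot e) \land ((b \land \lnot \lnot e) \lor d) \land \lnot d) \lor (\lnot a \land c)   [double negation]
≡ ((\lnot d \lor \lnot b \lor \lnot e) \land ((b \land e) \lor d) \land \lnot d) \lor (\lnot a \land c)   [double negation]
≡ (\lnot d \lor \lnot b \lor \lnot e \lor \lnot a) \land (\lnot d \lor \lnot b \lor \lnot e \lor c) \land (b \lor d \lor \lnot a) \land (b \lor d \lor c) \land (e \lor d \lor \lnot a) \land (e \lor d \lor c) \land (\lnot d \lor \lnot a) \land (\lnot d \lor c)   [distribute \lor over \land]
≡ (b \lor d \lor \lnot a) \land (b \lor d \lor c) \land (e \lor d \lor \lnot a) \land (e \lor d \lor c) \land (\lnot d \lor \lnot a) \land (\lnot d \lor c)   [simplify]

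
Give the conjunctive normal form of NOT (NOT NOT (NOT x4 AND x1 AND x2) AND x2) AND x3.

(x4 OR NOT x1 OR NOT x2) AND x3

NOT (NOT NOT (NOT x4 AND x1 AND x2) AND x2) AND x3
≡ (NOT NOT NOT (NOT x4 AND x1 AND x2) OR NOT x2) AND x3   [De Morgan]
≡ (NOT (NOT x4 AND x1 AND x2) OR NOT x2) AND x3   [double negation]
≡ (NOT NOT x4 OR NOT x1 OR NOT x2 OR NOT x2) AND x3   [De Morgan]
≡ (x4 OR NOT x1 OR NOT x2 OR NOT x2) AND x3   [double negation]
≡ (x4 OR NOT x1 OR NOT x2) AND x3   [simplify]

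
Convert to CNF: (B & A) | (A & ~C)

(B & A) | (A & ~C)
⇔ (B | A) & (B | ~C) & (A | A) & (A | ~C)   [distribute | over &]
⇔ (B | ~C) & A   [simplify]

(B | ~C) & A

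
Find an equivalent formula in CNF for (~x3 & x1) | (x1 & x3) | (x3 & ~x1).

(~x3 & x1) | (x1 & x3) | (x3 & ~x1)
≡ (~x3 | x1 | x3) & (~x3 | x1 | ~x1) & (~x3 | x3 | x3) & (~x3 | x3 | ~x1) & (x1 | x1 | x3) & (x1 | x1 | ~x1) & (x1 | x3 | x3) & (x1 | x3 | ~x1)   [distribute | over &]
≡ x1 | x3   [simplify]

x1 | x3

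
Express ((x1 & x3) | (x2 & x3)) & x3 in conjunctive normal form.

((x1 & x3) | (x2 & x3)) & x3
⇔ (x1 | x2) & (x1 | x3) & (x3 | x2) & (x3 | x3) & x3
⇔ (x1 | x2) & x3

(x1 | x2) & x3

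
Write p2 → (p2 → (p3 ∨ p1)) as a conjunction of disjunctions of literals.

p2 → (p2 → (p3 ∨ p1))
⇔ ¬p2 ∨ (p2 → (p3 ∨ p1))   [eliminate →]
⇔ ¬p2 ∨ ¬p2 ∨ p3 ∨ p1   [eliminate →]
⇔ ¬p2 ∨ p3 ∨ p1   [simplify]

¬p2 ∨ p3 ∨ p1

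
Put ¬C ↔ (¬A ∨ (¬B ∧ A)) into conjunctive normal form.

(C ∨ ¬A ∨ ¬B) ∧ (A ∨ ¬C) ∧ (B ∨ ¬A ∨ ¬C)

¬C ↔ (¬A ∨ (¬B ∧ A))
= (¬C → (¬A ∨ (¬B ∧ A))) ∧ ((¬A ∨ (¬B ∧ A)) → ¬C)   [eliminate ↔]
= (¬¬C ∨ ¬A ∨ (¬B ∧ A)) ∧ ((¬A ∨ (¬B ∧ A)) → ¬C)   [eliminate →]
= (¬¬C ∨ ¬A ∨ (¬B ∧ A)) ∧ (¬(¬A ∨ (¬B ∧ A)) ∨ ¬C)   [eliminate →]
= (C ∨ ¬A ∨ (¬B ∧ A)) ∧ (¬(¬A ∨ (¬B ∧ A)) ∨ ¬C)   [double negation]
= (C ∨ ¬A ∨ (¬B ∧ A)) ∧ ((¬¬A ∧ ¬(¬B ∧ A)) ∨ ¬C)   [De Morgan]
= (C ∨ ¬A ∨ (¬B ∧ A)) ∧ ((A ∧ ¬(¬B ∧ A)) ∨ ¬C)   [double negation]
= (C ∨ ¬A ∨ (¬B ∧ A)) ∧ ((A ∧ (¬¬B ∨ ¬A)) ∨ ¬C)   [De Morgan]
= (C ∨ ¬A ∨ (¬B ∧ A)) ∧ ((A ∧ (B ∨ ¬A)) ∨ ¬C)   [double negation]
= (C ∨ ¬A ∨ ¬B) ∧ (C ∨ ¬A ∨ A) ∧ (A ∨ ¬C) ∧ (B ∨ ¬A ∨ ¬C)   [distribute ∨ over ∧]
= (C ∨ ¬A ∨ ¬B) ∧ (A ∨ ¬C) ∧ (B ∨ ¬A ∨ ¬C)   [simplify]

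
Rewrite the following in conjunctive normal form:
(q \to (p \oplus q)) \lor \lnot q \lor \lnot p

(q \to (p \oplus q)) \lor \lnot q \lor \lnot p
≡ \lnot q \lor (p \oplus q) \lor \lnot q \lor \lnot p   (eliminate \to)
≡ \lnot q \lor ((p \lor q) \land \lnot (p \land q)) \lor \lnot q \lor \lnot p   (expand \oplus)
≡ \lnot q \lor ((p \lor q) \land (\lnot p \lor \lnot q)) \lor \lnot q \lor \lnot p   (De Morgan)
≡ (\lnot q \lor p \lor q \lor \lnot q \lor \lnot p) \land (\lnot q \lor \lnot p \lor \lnot q \lor \lnot q \lor \lnot p)   (distribute \lor over \land)
≡ \lnot q \lor \lnot p   (simplify)

\lnot q \lor \lnot p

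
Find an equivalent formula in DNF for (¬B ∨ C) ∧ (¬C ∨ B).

(¬B ∧ ¬C) ∨ (C ∧ B)

(¬B ∨ C) ∧ (¬C ∨ B)
≡ (¬B ∧ ¬C) ∨ (¬B ∧ B) ∨ (C ∧ ¬C) ∨ (C ∧ B)   [distribute ∧ over ∨]
≡ (¬B ∧ ¬C) ∨ (C ∧ B)   [simplify]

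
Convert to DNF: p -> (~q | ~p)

~p | ~q

p -> (~q | ~p)
≡ ~p | ~q | ~p
≡ ~p | ~q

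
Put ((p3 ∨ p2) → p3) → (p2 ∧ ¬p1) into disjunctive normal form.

((p3 ∨ p2) → p3) → (p2 ∧ ¬p1)
⇔ ¬((p3 ∨ p2) → p3) ∨ (p2 ∧ ¬p1)   [eliminate →]
⇔ ¬(¬(p3 ∨ p2) ∨ p3) ∨ (p2 ∧ ¬p1)   [eliminate →]
⇔ (¬¬(p3 ∨ p2) ∧ ¬p3) ∨ (p2 ∧ ¬p1)   [De Morgan]
⇔ ((p3 ∨ p2) ∧ ¬p3) ∨ (p2 ∧ ¬p1)   [double negation]
⇔ (p3 ∧ ¬p3) ∨ (p2 ∧ ¬p3) ∨ (p2 ∧ ¬p1)   [distribute ∧ over ∨]
⇔ (p2 ∧ ¬p3) ∨ (p2 ∧ ¬p1)   [simplify]

(p2 ∧ ¬p3) ∨ (p2 ∧ ¬p1)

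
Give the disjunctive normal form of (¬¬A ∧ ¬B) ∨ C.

(A ∧ ¬B) ∨ C

(¬¬A ∧ ¬B) ∨ C
⇔ (A ∧ ¬B) ∨ C   (double negation)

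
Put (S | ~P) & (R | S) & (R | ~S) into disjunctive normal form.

(S & R) | (~P & R)

(S | ~P) & (R | S) & (R | ~S)
= (S & R & R) | (S & R & ~S) | (S & S & R) | (S & S & ~S) | (~P & R & R) | (~P & R & ~S) | (~P & S & R) | (~P & S & ~S)   (distribute & over |)
= (S & R) | (~P & R)   (simplify)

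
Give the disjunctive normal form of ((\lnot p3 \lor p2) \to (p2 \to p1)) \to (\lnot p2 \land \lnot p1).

((\lnot p3 \lor p2) \to (p2 \to p1)) \to (\lnot p2 \land \lnot p1)
≡ \lnot ((\lnot p3 \lor p2) \to (p2 \to p1)) \lor (\lnot p2 \land \lnot p1)   — eliminate \to
≡ \lnot (\lnot (\lnot p3 \lor p2) \lor (p2 \to p1)) \lor (\lnot p2 \land \lnot p1)   — eliminate \to
≡ \lnot (\lnot (\lnot p3 \lor p2) \lor \lnot p2 \lor p1) \lor (\lnot p2 \land \lnot p1)   — eliminate \to
≡ (\lnot \lnot (\lnot p3 \lor p2) \land \lnot \lnot p2 \land \lnot p1) \lor (\lnot p2 \land \lnot p1)   — De Morgan
≡ ((\lnot p3 \lor p2) \land \lnot \lnot p2 \land \lnot p1) \lor (\lnot p2 \land \lnot p1)   — double negation
≡ ((\lnot p3 \lor p2) \land p2 \land \lnot p1) \lor (\lnot p2 \land \lnot p1)   — double negation
≡ (\lnot p3 \land p2 \land \lnot p1) \lor (p2 \land p2 \land \lnot p1) \lor (\lnot p2 \land \lnot p1)   — distribute \land over \lor
≡ (p2 \land \lnot p1) \lor (\lnot p2 \land \lnot p1)   — simplify

(p2 \land \lnot p1) \lor (\lnot p2 \land \lnot p1)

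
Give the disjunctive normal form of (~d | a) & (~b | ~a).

(~d | a) & (~b | ~a)
⇔ (~d & ~b) | (~d & ~a) | (a & ~b) | (a & ~a)   — distribute & over |
⇔ (~d & ~b) | (~d & ~a) | (a & ~b)   — simplify

(~d & ~b) | (~d & ~a) | (a & ~b)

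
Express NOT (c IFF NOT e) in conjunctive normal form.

NOT (c IFF NOT e)
⇔ NOT ((c IMPLIES NOT e) AND (NOT e IMPLIES c))   [eliminate IFF]
⇔ NOT ((NOT c OR NOT e) AND (NOT e IMPLIES c))   [eliminate IMPLIES]
⇔ NOT ((NOT c OR NOT e) AND (NOT NOT e OR c))   [eliminate IMPLIES]
⇔ NOT (NOT c OR NOT e) OR NOT (NOT NOT e OR c)   [De Morgan]
⇔ (NOT NOT c AND NOT NOT e) OR NOT (NOT NOT e OR c)   [De Morgan]
⇔ (c AND NOT NOT e) OR NOT (NOT NOT e OR c)   [double negation]
⇔ (c AND e) OR NOT (NOT NOT e OR c)   [double negation]
⇔ (c AND e) OR (NOT NOT NOT e AND NOT c)   [De Morgan]
⇔ (c AND e) OR (NOT e AND NOT c)   [double negation]
⇔ (c OR NOT e) AND (c OR NOT c) AND (e OR NOT e) AND (e OR NOT c)   [distribute OR over AND]
⇔ (c OR NOT e) AND (e OR NOT c)   [simplify]

(c OR NOT e) AND (e OR NOT c)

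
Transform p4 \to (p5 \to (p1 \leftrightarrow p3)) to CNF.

(\lnot p4 \lor \lnot p5 \lor \lnot p1 \lor p3) \land (\lnot p4 \lor \lnot p5 \lor \lnot p3 \lor p1)

p4 \to (p5 \to (p1 \leftrightarrow p3))
⇔ \lnot p4 \lor (p5 \to (p1 \leftrightarrow p3))   (eliminate \to)
⇔ \lnot p4 \lor \lnot p5 \lor (p1 \leftrightarrow p3)   (eliminate \to)
⇔ \lnot p4 \lor \lnot p5 \lor ((p1 \to p3) \land (p3 \to p1))   (eliminate \leftrightarrow)
⇔ \lnot p4 \lor \lnot p5 \lor ((\lnot p1 \lor p3) \land (p3 \to p1))   (eliminate \to)
⇔ \lnot p4 \lor \lnot p5 \lor ((\lnot p1 \lor p3) \land (\lnot p3 \lor p1))   (eliminate \to)
⇔ (\lnot p4 \lor \lnot p5 \lor \lnot p1 \lor p3) \land (\lnot p4 \lor \lnot p5 \lor \lnot p3 \lor p1)   (distribute \lor over \land)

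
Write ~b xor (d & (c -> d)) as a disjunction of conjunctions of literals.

(~b & ~d) | (b & d)

~b xor (d & (c -> d))
⇔ (~b & ~(d & (c -> d))) | (~~b & d & (c -> d))   (expand xor)
⇔ (~b & ~(d & (~c | d))) | (~~b & d & (c -> d))   (eliminate ->)
⇔ (~b & ~(d & (~c | d))) | (~~b & d & (~c | d))   (eliminate ->)
⇔ (~b & (~d | ~(~c | d))) | (~~b & d & (~c | d))   (De Morgan)
⇔ (~b & (~d | (~~c & ~d))) | (~~b & d & (~c | d))   (De Morgan)
⇔ (~b & (~d | (c & ~d))) | (~~b & d & (~c | d))   (double negation)
⇔ (~b & (~d | (c & ~d))) | (b & d & (~c | d))   (double negation)
⇔ (~b & ~d) | (~b & c & ~d) | (b & d & ~c) | (b & d & d)   (distribute & over |)
⇔ (~b & ~d) | (b & d)   (simplify)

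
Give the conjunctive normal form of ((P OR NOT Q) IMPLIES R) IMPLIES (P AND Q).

(P OR NOT Q) AND (NOT R OR P) AND (NOT R OR Q)

((P OR NOT Q) IMPLIES R) IMPLIES (P AND Q)
≡ NOT ((P OR NOT Q) IMPLIES R) OR (P AND Q)   (eliminate IMPLIES)
≡ NOT (NOT (P OR NOT Q) OR R) OR (P AND Q)   (eliminate IMPLIES)
≡ (NOT NOT (P OR NOT Q) AND NOT R) OR (P AND Q)   (De Morgan)
≡ ((P OR NOT Q) AND NOT R) OR (P AND Q)   (double negation)
≡ (P OR NOT Q OR P) AND (P OR NOT Q OR Q) AND (NOT R OR P) AND (NOT R OR Q)   (distribute OR over AND)
≡ (P OR NOT Q) AND (NOT R OR P) AND (NOT R OR Q)   (simplify)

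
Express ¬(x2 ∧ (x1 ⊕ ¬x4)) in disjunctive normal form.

¬x2 ∨ (¬x1 ∧ x4) ∨ (¬x4 ∧ x1)

¬(x2 ∧ (x1 ⊕ ¬x4))
≡ ¬(x2 ∧ ((x1 ∧ ¬¬x4) ∨ (¬x1 ∧ ¬x4)))   (expand ⊕)
≡ ¬x2 ∨ ¬((x1 ∧ ¬¬x4) ∨ (¬x1 ∧ ¬x4))   (De Morgan)
≡ ¬x2 ∨ (¬(x1 ∧ ¬¬x4) ∧ ¬(¬x1 ∧ ¬x4))   (De Morgan)
≡ ¬x2 ∨ ((¬x1 ∨ ¬¬¬x4) ∧ ¬(¬x1 ∧ ¬x4))   (De Morgan)
≡ ¬x2 ∨ ((¬x1 ∨ ¬x4) ∧ ¬(¬x1 ∧ ¬x4))   (double negation)
≡ ¬x2 ∨ ((¬x1 ∨ ¬x4) ∧ (¬¬x1 ∨ ¬¬x4))   (De Morgan)
≡ ¬x2 ∨ ((¬x1 ∨ ¬x4) ∧ (x1 ∨ ¬¬x4))   (double negation)
≡ ¬x2 ∨ ((¬x1 ∨ ¬x4) ∧ (x1 ∨ x4))   (double negation)
≡ ¬x2 ∨ (¬x1 ∧ x1) ∨ (¬x1 ∧ x4) ∨ (¬x4 ∧ x1) ∨ (¬x4 ∧ x4)   (distribute ∧ over ∨)
≡ ¬x2 ∨ (¬x1 ∧ x4) ∨ (¬x4 ∧ x1)   (simplify)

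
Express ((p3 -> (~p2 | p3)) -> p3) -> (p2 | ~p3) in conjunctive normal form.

~p3 | p2

((p3 -> (~p2 | p3)) -> p3) -> (p2 | ~p3)
≡ ~((p3 -> (~p2 | p3)) -> p3) | p2 | ~p3   [eliminate ->]
≡ ~(~(p3 -> (~p2 | p3)) | p3) | p2 | ~p3   [eliminate ->]
≡ ~(~(~p3 | ~p2 | p3) | p3) | p2 | ~p3   [eliminate ->]
≡ (~~(~p3 | ~p2 | p3) & ~p3) | p2 | ~p3   [De Morgan]
≡ ((~p3 | ~p2 | p3) & ~p3) | p2 | ~p3   [double negation]
≡ (~p3 | ~p2 | p3 | p2 | ~p3) & (~p3 | p2 | ~p3)   [distribute | over &]
≡ ~p3 | p2   [simplify]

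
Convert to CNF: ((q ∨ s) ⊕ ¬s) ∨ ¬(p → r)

((q ∨ s) ⊕ ¬s) ∨ ¬(p → r)
≡ ((q ∨ s ∨ ¬s) ∧ ¬((q ∨ s) ∧ ¬s)) ∨ ¬(p → r)   (expand ⊕)
≡ ((q ∨ s ∨ ¬s) ∧ ¬((q ∨ s) ∧ ¬s)) ∨ ¬(¬p ∨ r)   (eliminate →)
≡ ((q ∨ s ∨ ¬s) ∧ (¬(q ∨ s) ∨ ¬¬s)) ∨ ¬(¬p ∨ r)   (De Morgan)
≡ ((q ∨ s ∨ ¬s) ∧ ((¬q ∧ ¬s) ∨ ¬¬s)) ∨ ¬(¬p ∨ r)   (De Morgan)
≡ ((q ∨ s ∨ ¬s) ∧ ((¬q ∧ ¬s) ∨ s)) ∨ ¬(¬p ∨ r)   (double negation)
≡ ((q ∨ s ∨ ¬s) ∧ ((¬q ∧ ¬s) ∨ s)) ∨ (¬¬p ∧ ¬r)   (De Morgan)
≡ ((q ∨ s ∨ ¬s) ∧ ((¬q ∧ ¬s) ∨ s)) ∨ (p ∧ ¬r)   (double negation)
≡ (q ∨ s ∨ ¬s ∨ p) ∧ (q ∨ s ∨ ¬s ∨ ¬r) ∧ (¬q ∨ s ∨ p) ∧ (¬q ∨ s ∨ ¬r) ∧ (¬s ∨ s ∨ p) ∧ (¬s ∨ s ∨ ¬r)   (distribute ∨ over ∧)
≡ (¬q ∨ s ∨ p) ∧ (¬q ∨ s ∨ ¬r)   (simplify)

(¬q ∨ s ∨ p) ∧ (¬q ∨ s ∨ ¬r)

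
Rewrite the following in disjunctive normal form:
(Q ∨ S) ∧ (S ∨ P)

Q ∧ P ∨ S

(Q ∨ S) ∧ (S ∨ P)
= Q ∧ S ∨ Q ∧ P ∨ S ∧ S ∨ S ∧ P   — distribute ∧ over ∨
= Q ∧ P ∨ S   — simplify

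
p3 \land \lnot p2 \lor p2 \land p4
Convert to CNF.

(p3 \lor p2) \land (p3 \lor p4) \land (\lnot p2 \lor p4)

p3 \land \lnot p2 \lor p2 \land p4
= (p3 \lor p2) \land (p3 \lor p4) \land (\lnot p2 \lor p2) \land (\lnot p2 \lor p4)   — distribute \lor over \land
= (p3 \lor p2) \land (p3 \lor p4) \land (\lnot p2 \lor p4)   — simplify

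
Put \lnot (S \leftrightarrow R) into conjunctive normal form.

(S \lor R) \land (\lnot R \lor \lnot S)

\lnot (S \leftrightarrow R)
= \lnot ((S \to R) \land (R \to S))   [eliminate \leftrightarrow]
= \lnot ((\lnot S \lor R) \land (R \to S))   [eliminate \to]
= \lnot ((\lnot S \lor R) \land (\lnot R \lor S))   [eliminate \to]
= \lnot (\lnot S \lor R) \lor \lnot (\lnot R \lor S)   [De Morgan]
= (\lnot \lnot S \land \lnot R) \lor \lnot (\lnot R \lor S)   [De Morgan]
= (S \land \lnot R) \lor \lnot (\lnot R \lor S)   [double negation]
= (S \land \lnot R) \lor (\lnot \lnot R \land \lnot S)   [De Morgan]
= (S \land \lnot R) \lor (R \land \lnot S)   [double negation]
= (S \lor R) \land (S \lor \lnot S) \land (\lnot R \lor R) \land (\lnot R \lor \lnot S)   [distribute \lor over \land]
= (S \lor R) \land (\lnot R \lor \lnot S)   [simplify]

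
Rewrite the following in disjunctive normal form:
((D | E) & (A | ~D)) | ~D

(D & A) | (E & A) | ~D

((D | E) & (A | ~D)) | ~D
⇔ (D & A) | (D & ~D) | (E & A) | (E & ~D) | ~D   [distribute & over |]
⇔ (D & A) | (E & A) | ~D   [simplify]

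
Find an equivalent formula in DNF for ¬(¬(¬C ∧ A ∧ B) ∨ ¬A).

¬(¬(¬C ∧ A ∧ B) ∨ ¬A)
≡ ¬¬(¬C ∧ A ∧ B) ∧ ¬¬A   (De Morgan)
≡ ¬C ∧ A ∧ B ∧ ¬¬A   (double negation)
≡ ¬C ∧ A ∧ B ∧ A   (double negation)
≡ ¬C ∧ A ∧ B   (simplify)

¬C ∧ A ∧ B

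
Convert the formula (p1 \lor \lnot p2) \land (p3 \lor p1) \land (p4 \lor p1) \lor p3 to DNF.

p1 \lor p3

(p1 \lor \lnot p2) \land (p3 \lor p1) \land (p4 \lor p1) \lor p3
⇔ p1 \land p3 \land p4 \lor p1 \land p3 \land p1 \lor p1 \land p1 \land p4 \lor p1 \land p1 \land p1 \lor \lnot p2 \land p3 \land p4 \lor \lnot p2 \land p3 \land p1 \lor \lnot p2 \land p1 \land p4 \lor \lnot p2 \land p1 \land p1 \lor p3   [distribute \land over \lor]
⇔ p1 \lor p3   [simplify]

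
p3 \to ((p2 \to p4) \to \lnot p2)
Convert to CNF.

\lnot p3 \lor \lnot p4 \lor \lnot p2

p3 \to ((p2 \to p4) \to \lnot p2)
= \lnot p3 \lor ((p2 \to p4) \to \lnot p2)   (eliminate \to)
= \lnot p3 \lor \lnot (p2 \to p4) \lor \lnot p2   (eliminate \to)
= \lnot p3 \lor \lnot (\lnot p2 \lor p4) \lor \lnot p2   (eliminate \to)
= \lnot p3 \lor (\lnot \lnot p2 \land \lnot p4) \lor \lnot p2   (De Morgan)
= \lnot p3 \lor (p2 \land \lnot p4) \lor \lnot p2   (double negation)
= (\lnot p3 \lor p2 \lor \lnot p2) \land (\lnot p3 \lor \lnot p4 \lor \lnot p2)   (distribute \lor over \land)
= \lnot p3 \lor \lnot p4 \lor \lnot p2   (simplify)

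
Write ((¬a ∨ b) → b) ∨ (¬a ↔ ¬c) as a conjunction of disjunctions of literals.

a ∨ b ∨ ¬c

((¬a ∨ b) → b) ∨ (¬a ↔ ¬c)
= ¬(¬a ∨ b) ∨ b ∨ (¬a ↔ ¬c)   [eliminate →]
= ¬(¬a ∨ b) ∨ b ∨ ((¬a → ¬c) ∧ (¬c → ¬a))   [eliminate ↔]
= ¬(¬a ∨ b) ∨ b ∨ ((¬¬a ∨ ¬c) ∧ (¬c → ¬a))   [eliminate →]
= ¬(¬a ∨ b) ∨ b ∨ ((¬¬a ∨ ¬c) ∧ (¬¬c ∨ ¬a))   [eliminate →]
= (¬¬a ∧ ¬b) ∨ b ∨ ((¬¬a ∨ ¬c) ∧ (¬¬c ∨ ¬a))   [De Morgan]
= (a ∧ ¬b) ∨ b ∨ ((¬¬a ∨ ¬c) ∧ (¬¬c ∨ ¬a))   [double negation]
= (a ∧ ¬b) ∨ b ∨ ((a ∨ ¬c) ∧ (¬¬c ∨ ¬a))   [double negation]
= (a ∧ ¬b) ∨ b ∨ ((a ∨ ¬c) ∧ (c ∨ ¬a))   [double negation]
= (a ∨ b ∨ a ∨ ¬c) ∧ (a ∨ b ∨ c ∨ ¬a) ∧ (¬b ∨ b ∨ a ∨ ¬c) ∧ (¬b ∨ b ∨ c ∨ ¬a)   [distribute ∨ over ∧]
= a ∨ b ∨ ¬c   [simplify]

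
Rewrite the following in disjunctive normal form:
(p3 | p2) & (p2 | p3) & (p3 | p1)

p3 | (p2 & p1)

(p3 | p2) & (p2 | p3) & (p3 | p1)
≡ (p3 & p2 & p3) | (p3 & p2 & p1) | (p3 & p3 & p3) | (p3 & p3 & p1) | (p2 & p2 & p3) | (p2 & p2 & p1) | (p2 & p3 & p3) | (p2 & p3 & p1)   [distribute & over |]
≡ p3 | (p2 & p1)   [simplify]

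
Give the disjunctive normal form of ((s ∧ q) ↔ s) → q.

(s ∧ ¬q) ∨ q

((s ∧ q) ↔ s) → q
= ¬((s ∧ q) ↔ s) ∨ q   [eliminate →]
= ¬(((s ∧ q) → s) ∧ (s → (s ∧ q))) ∨ q   [eliminate ↔]
= ¬((¬(s ∧ q) ∨ s) ∧ (s → (s ∧ q))) ∨ q   [eliminate →]
= ¬((¬(s ∧ q) ∨ s) ∧ (¬s ∨ (s ∧ q))) ∨ q   [eliminate →]
= ¬(¬(s ∧ q) ∨ s) ∨ ¬(¬s ∨ (s ∧ q)) ∨ q   [De Morgan]
= (¬¬(s ∧ q) ∧ ¬s) ∨ ¬(¬s ∨ (s ∧ q)) ∨ q   [De Morgan]
= (s ∧ q ∧ ¬s) ∨ ¬(¬s ∨ (s ∧ q)) ∨ q   [double negation]
= (s ∧ q ∧ ¬s) ∨ (¬¬s ∧ ¬(s ∧ q)) ∨ q   [De Morgan]
= (s ∧ q ∧ ¬s) ∨ (s ∧ ¬(s ∧ q)) ∨ q   [double negation]
= (s ∧ q ∧ ¬s) ∨ (s ∧ (¬s ∨ ¬q)) ∨ q   [De Morgan]
= (s ∧ q ∧ ¬s) ∨ (s ∧ ¬s) ∨ (s ∧ ¬q) ∨ q   [distribute ∧ over ∨]
= (s ∧ ¬q) ∨ q   [simplify]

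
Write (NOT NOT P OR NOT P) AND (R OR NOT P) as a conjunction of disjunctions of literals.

(NOT NOT P OR NOT P) AND (R OR NOT P)
= (P OR NOT P) AND (R OR NOT P)
= R OR NOT P

R OR NOT P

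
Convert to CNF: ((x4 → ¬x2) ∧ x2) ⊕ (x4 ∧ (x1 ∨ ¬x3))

((x4 → ¬x2) ∧ x2) ⊕ (x4 ∧ (x1 ∨ ¬x3))
⇔ (((x4 → ¬x2) ∧ x2) ∨ (x4 ∧ (x1 ∨ ¬x3))) ∧ ¬((x4 → ¬x2) ∧ x2 ∧ x4 ∧ (x1 ∨ ¬x3))   [expand ⊕]
⇔ (((¬x4 ∨ ¬x2) ∧ x2) ∨ (x4 ∧ (x1 ∨ ¬x3))) ∧ ¬((x4 → ¬x2) ∧ x2 ∧ x4 ∧ (x1 ∨ ¬x3))   [eliminate →]
⇔ (((¬x4 ∨ ¬x2) ∧ x2) ∨ (x4 ∧ (x1 ∨ ¬x3))) ∧ ¬((¬x4 ∨ ¬x2) ∧ x2 ∧ x4 ∧ (x1 ∨ ¬x3))   [eliminate →]
⇔ (((¬x4 ∨ ¬x2) ∧ x2) ∨ (x4 ∧ (x1 ∨ ¬x3))) ∧ (¬(¬x4 ∨ ¬x2) ∨ ¬x2 ∨ ¬x4 ∨ ¬(x1 ∨ ¬x3))   [De Morgan]
⇔ (((¬x4 ∨ ¬x2) ∧ x2) ∨ (x4 ∧ (x1 ∨ ¬x3))) ∧ ((¬¬x4 ∧ ¬¬x2) ∨ ¬x2 ∨ ¬x4 ∨ ¬(x1 ∨ ¬x3))   [De Morgan]
⇔ (((¬x4 ∨ ¬x2) ∧ x2) ∨ (x4 ∧ (x1 ∨ ¬x3))) ∧ ((x4 ∧ ¬¬x2) ∨ ¬x2 ∨ ¬x4 ∨ ¬(x1 ∨ ¬x3))   [double negation]
⇔ (((¬x4 ∨ ¬x2) ∧ x2) ∨ (x4 ∧ (x1 ∨ ¬x3))) ∧ ((x4 ∧ x2) ∨ ¬x2 ∨ ¬x4 ∨ ¬(x1 ∨ ¬x3))   [double negation]
⇔ (((¬x4 ∨ ¬x2) ∧ x2) ∨ (x4 ∧ (x1 ∨ ¬x3))) ∧ ((x4 ∧ x2) ∨ ¬x2 ∨ ¬x4 ∨ (¬x1 ∧ ¬¬x3))   [De Morgan]
⇔ (((¬x4 ∨ ¬x2) ∧ x2) ∨ (x4 ∧ (x1 ∨ ¬x3))) ∧ ((x4 ∧ x2) ∨ ¬x2 ∨ ¬x4 ∨ (¬x1 ∧ x3))   [double negation]
⇔ (¬x4 ∨ ¬x2 ∨ x4) ∧ (¬x4 ∨ ¬x2 ∨ x1 ∨ ¬x3) ∧ (x2 ∨ x4) ∧ (x2 ∨ x1 ∨ ¬x3) ∧ (x4 ∨ ¬x2 ∨ ¬x4 ∨ ¬x1) ∧ (x4 ∨ ¬x2 ∨ ¬x4 ∨ x3) ∧ (x2 ∨ ¬x2 ∨ ¬x4 ∨ ¬x1) ∧ (x2 ∨ ¬x2 ∨ ¬x4 ∨ x3)   [distribute ∨ over ∧]
⇔ (¬x4 ∨ ¬x2 ∨ x1 ∨ ¬x3) ∧ (x2 ∨ x4) ∧ (x2 ∨ x1 ∨ ¬x3)   [simplify]

(¬x4 ∨ ¬x2 ∨ x1 ∨ ¬x3) ∧ (x2 ∨ x4) ∧ (x2 ∨ x1 ∨ ¬x3)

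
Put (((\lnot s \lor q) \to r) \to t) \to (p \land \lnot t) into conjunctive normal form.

(((\lnot s \lor q) \to r) \to t) \to (p \land \lnot t)
⇔ \lnot (((\lnot s \lor q) \to r) \to t) \lor (p \land \lnot t)   — eliminate \to
⇔ \lnot (\lnot ((\lnot s \lor q) \to r) \lor t) \lor (p \land \lnot t)   — eliminate \to
⇔ \lnot (\lnot (\lnot (\lnot s \lor q) \lor r) \lor t) \lor (p \land \lnot t)   — eliminate \to
⇔ (\lnot \lnot (\lnot (\lnot s \lor q) \lor r) \land \lnot t) \lor (p \land \lnot t)   — De Morgan
⇔ ((\lnot (\lnot s \lor q) \lor r) \land \lnot t) \lor (p \land \lnot t)   — double negation
⇔ (((\lnot \lnot s \land \lnot q) \lor r) \land \lnot t) \lor (p \land \lnot t)   — De Morgan
⇔ (((s \land \lnot q) \lor r) \land \lnot t) \lor (p \land \lnot t)   — double negation
⇔ (s \lor r \lor p) \land (s \lor r \lor \lnot t) \land (\lnot q \lor r \lor p) \land (\lnot q \lor r \lor \lnot t) \land (\lnot t \lor p) \land (\lnot t \lor \lnot t)   — distribute \lor over \land
⇔ (s \lor r \lor p) \land (\lnot q \lor r \lor p) \land \lnot t   — simplify

(s \lor r \lor p) \land (\lnot q \lor r \lor p) \land \lnot t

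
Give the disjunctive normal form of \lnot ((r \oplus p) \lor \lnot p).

p \land r

\lnot ((r \oplus p) \lor \lnot p)
⇔ \lnot (r \land \lnot p \lor \lnot r \land p \lor \lnot p)   [expand \oplus]
⇔ \lnot (r \land \lnot p) \land \lnot (\lnot r \land p) \land \lnot \lnot p   [De Morgan]
⇔ (\lnot r \lor \lnot \lnot p) \land \lnot (\lnot r \land p) \land \lnot \lnot p   [De Morgan]
⇔ (\lnot r \lor p) \land \lnot (\lnot r \land p) \land \lnot \lnot p   [double negation]
⇔ (\lnot r \lor p) \land (\lnot \lnot r \lor \lnot p) \land \lnot \lnot p   [De Morgan]
⇔ (\lnot r \lor p) \land (r \lor \lnot p) \land \lnot \lnot p   [double negation]
⇔ (\lnot r \lor p) \land (r \lor \lnot p) \land p   [double negation]
⇔ \lnot r \land r \land p \lor \lnot r \land \lnot p \land p \lor p \land r \land p \lor p \land \lnot p \land p   [distribute \land over \lor]
⇔ p \land r   [simplify]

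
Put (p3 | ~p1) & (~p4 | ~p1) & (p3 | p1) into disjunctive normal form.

(p3 & ~p4) | (p3 & ~p1)

(p3 | ~p1) & (~p4 | ~p1) & (p3 | p1)
≡ (p3 & ~p4 & p3) | (p3 & ~p4 & p1) | (p3 & ~p1 & p3) | (p3 & ~p1 & p1) | (~p1 & ~p4 & p3) | (~p1 & ~p4 & p1) | (~p1 & ~p1 & p3) | (~p1 & ~p1 & p1)   [distribute & over |]
≡ (p3 & ~p4) | (p3 & ~p1)   [simplify]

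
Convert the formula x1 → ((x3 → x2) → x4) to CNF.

(¬x1 ∨ x3 ∨ x4) ∧ (¬x1 ∨ ¬x2 ∨ x4)

x1 → ((x3 → x2) → x4)
⇔ ¬x1 ∨ ((x3 → x2) → x4)   [eliminate →]
⇔ ¬x1 ∨ ¬(x3 → x2) ∨ x4   [eliminate →]
⇔ ¬x1 ∨ ¬(¬x3 ∨ x2) ∨ x4   [eliminate →]
⇔ ¬x1 ∨ (¬¬x3 ∧ ¬x2) ∨ x4   [De Morgan]
⇔ ¬x1 ∨ (x3 ∧ ¬x2) ∨ x4   [double negation]
⇔ (¬x1 ∨ x3 ∨ x4) ∧ (¬x1 ∨ ¬x2 ∨ x4)   [distribute ∨ over ∧]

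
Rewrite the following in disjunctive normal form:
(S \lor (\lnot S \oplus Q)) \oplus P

(S \lor (\lnot S \oplus Q)) \oplus P
≡ (S \lor (\lnot S \oplus Q)) \land \lnot P \lor \lnot (S \lor (\lnot S \oplus Q)) \land P   (expand \oplus)
≡ (S \lor \lnot S \land \lnot Q \lor \lnot \lnot S \land Q) \land \lnot P \lor \lnot (S \lor (\lnot S \oplus Q)) \land P   (expand \oplus)
≡ (S \lor \lnot S \land \lnot Q \lor \lnot \lnot S \land Q) \land \lnot P \lor \lnot (S \lor \lnot S \land \lnot Q \lor \lnot \lnot S \land Q) \land P   (expand \oplus)
≡ (S \lor \lnot S \land \lnot Q \lor S \land Q) \land \lnot P \lor \lnot (S \lor \lnot S \land \lnot Q \lor \lnot \lnot S \land Q) \land P   (double negation)
≡ (S \lor \lnot S \land \lnot Q \lor S \land Q) \land \lnot P \lor \lnot S \land \lnot (\lnot S \land \lnot Q) \land \lnot (\lnot \lnot S \land Q) \land P   (De Morgan)
≡ (S \lor \lnot S \land \lnot Q \lor S \land Q) \land \lnot P \lor \lnot S \land (\lnot \lnot S \lor \lnot \lnot Q) \land \lnot (\lnot \lnot S \land Q) \land P   (De Morgan)
≡ (S \lor \lnot S \land \lnot Q \lor S \land Q) \land \lnot P \lor \lnot S \land (S \lor \lnot \lnot Q) \land \lnot (\lnot \lnot S \land Q) \land P   (double negation)
≡ (S \lor \lnot S \land \lnot Q \lor S \land Q) \land \lnot P \lor \lnot S \land (S \lor Q) \land \lnot (\lnot \lnot S \land Q) \land P   (double negation)
≡ (S \lor \lnot S \land \lnot Q \lor S \land Q) \land \lnot P \lor \lnot S \land (S \lor Q) \land (\lnot \lnot \lnot S \lor \lnot Q) \land P   (De Morgan)
≡ (S \lor \lnot S \land \lnot Q \lor S \land Q) \land \lnot P \lor \lnot S \land (S \lor Q) \land (\lnot S \lor \lnot Q) \land P   (double negation)
≡ S \land \lnot P \lor \lnot S \land \lnot Q \land \lnot P \lor S \land Q \land \lnot P \lor \lnot S \land S \land \lnot S \land P \lor \lnot S \land S \land \lnot Q \land P \lor \lnot S \land Q \land \lnot S \land P \lor \lnot S \land Q \land \lnot Q \land P   (distribute \land over \lor)
≡ S \land \lnot P \lor \lnot S \land \lnot Q \land \lnot P \lor \lnot S \land Q \land P   (simplify)

S \land \lnot P \lor \lnot S \land \lnot Q \land \lnot P \lor \lnot S \land Q \land P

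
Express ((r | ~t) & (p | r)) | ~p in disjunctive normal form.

((r | ~t) & (p | r)) | ~p
≡ (r & p) | (r & r) | (~t & p) | (~t & r) | ~p   [distribute & over |]
≡ r | (~t & p) | ~p   [simplify]

r | (~t & p) | ~p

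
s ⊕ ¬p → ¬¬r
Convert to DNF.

s ⊕ ¬p → ¬¬r
≡ ¬(s ⊕ ¬p) ∨ ¬¬r   [eliminate →]
≡ ¬(s ∧ ¬¬p ∨ ¬s ∧ ¬p) ∨ ¬¬r   [expand ⊕]
≡ ¬(s ∧ ¬¬p) ∧ ¬(¬s ∧ ¬p) ∨ ¬¬r   [De Morgan]
≡ (¬s ∨ ¬¬¬p) ∧ ¬(¬s ∧ ¬p) ∨ ¬¬r   [De Morgan]
≡ (¬s ∨ ¬p) ∧ ¬(¬s ∧ ¬p) ∨ ¬¬r   [double negation]
≡ (¬s ∨ ¬p) ∧ (¬¬s ∨ ¬¬p) ∨ ¬¬r   [De Morgan]
≡ (¬s ∨ ¬p) ∧ (s ∨ ¬¬p) ∨ ¬¬r   [double negation]
≡ (¬s ∨ ¬p) ∧ (s ∨ p) ∨ ¬¬r   [double negation]
≡ (¬s ∨ ¬p) ∧ (s ∨ p) ∨ r   [double negation]
≡ ¬s ∧ s ∨ ¬s ∧ p ∨ ¬p ∧ s ∨ ¬p ∧ p ∨ r   [distribute ∧ over ∨]
≡ ¬s ∧ p ∨ ¬p ∧ s ∨ r   [simplify]

¬s ∧ p ∨ ¬p ∧ s ∨ r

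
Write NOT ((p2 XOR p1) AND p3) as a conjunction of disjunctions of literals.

(NOT p2 OR p1 OR NOT p3) AND (NOT p1 OR p2 OR NOT p3)

NOT ((p2 XOR p1) AND p3)
= NOT ((p2 OR p1) AND NOT (p2 AND p1) AND p3)   (expand XOR)
= NOT (p2 OR p1) OR NOT NOT (p2 AND p1) OR NOT p3   (De Morgan)
= (NOT p2 AND NOT p1) OR NOT NOT (p2 AND p1) OR NOT p3   (De Morgan)
= (NOT p2 AND NOT p1) OR (p2 AND p1) OR NOT p3   (double negation)
= (NOT p2 OR p2 OR NOT p3) AND (NOT p2 OR p1 OR NOT p3) AND (NOT p1 OR p2 OR NOT p3) AND (NOT p1 OR p1 OR NOT p3)   (distribute OR over AND)
= (NOT p2 OR p1 OR NOT p3) AND (NOT p1 OR p2 OR NOT p3)   (simplify)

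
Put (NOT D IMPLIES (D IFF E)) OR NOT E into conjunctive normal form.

(NOT D IMPLIES (D IFF E)) OR NOT E
≡ NOT NOT D OR (D IFF E) OR NOT E
≡ NOT NOT D OR ((D IMPLIES E) AND (E IMPLIES D)) OR NOT E
≡ NOT NOT D OR ((NOT D OR E) AND (E IMPLIES D)) OR NOT E
≡ NOT NOT D OR ((NOT D OR E) AND (NOT E OR D)) OR NOT E
≡ D OR ((NOT D OR E) AND (NOT E OR D)) OR NOT E
≡ (D OR NOT D OR E OR NOT E) AND (D OR NOT E OR D OR NOT E)
≡ D OR NOT E

D OR NOT E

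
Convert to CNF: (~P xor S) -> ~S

~S | ~P

(~P xor S) -> ~S
= ~(~P xor S) | ~S   [eliminate ->]
= ~((~P | S) & ~(~P & S)) | ~S   [expand xor]
= ~(~P | S) | ~~(~P & S) | ~S   [De Morgan]
= (~~P & ~S) | ~~(~P & S) | ~S   [De Morgan]
= (P & ~S) | ~~(~P & S) | ~S   [double negation]
= (P & ~S) | (~P & S) | ~S   [double negation]
= (P | ~P | ~S) & (P | S | ~S) & (~S | ~P | ~S) & (~S | S | ~S)   [distribute | over &]
= ~S | ~P   [simplify]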